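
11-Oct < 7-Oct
False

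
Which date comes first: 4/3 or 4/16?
4/3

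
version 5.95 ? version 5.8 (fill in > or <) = >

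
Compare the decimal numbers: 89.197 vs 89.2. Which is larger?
89.2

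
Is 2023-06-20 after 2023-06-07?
Yes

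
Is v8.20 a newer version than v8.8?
Yes. Version numbers are compared segment by segment as integers, not as decimals: minor version 20 > 8, so v8.20 > v8.8 (even though the decimal 8.20 < 8.8).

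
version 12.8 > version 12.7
True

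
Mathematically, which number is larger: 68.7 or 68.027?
68.7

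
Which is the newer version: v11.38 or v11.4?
v11.38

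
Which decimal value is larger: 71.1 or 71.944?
71.944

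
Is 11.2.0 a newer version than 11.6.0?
No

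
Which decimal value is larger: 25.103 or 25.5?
25.5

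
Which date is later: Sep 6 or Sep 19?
Sep 19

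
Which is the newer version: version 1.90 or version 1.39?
version 1.90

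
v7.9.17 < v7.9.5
False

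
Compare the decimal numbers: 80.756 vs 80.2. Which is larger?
80.756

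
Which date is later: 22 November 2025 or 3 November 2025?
22 November 2025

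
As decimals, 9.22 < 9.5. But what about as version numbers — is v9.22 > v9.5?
True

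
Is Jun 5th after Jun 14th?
No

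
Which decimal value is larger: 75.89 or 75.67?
75.89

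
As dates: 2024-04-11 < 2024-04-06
False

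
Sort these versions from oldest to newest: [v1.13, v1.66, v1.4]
[v1.4, v1.13, v1.66]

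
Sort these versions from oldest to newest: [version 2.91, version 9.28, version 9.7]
[version 2.91, version 9.7, version 9.28]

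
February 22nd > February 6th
True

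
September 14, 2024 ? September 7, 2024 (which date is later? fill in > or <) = >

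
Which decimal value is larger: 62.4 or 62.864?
62.864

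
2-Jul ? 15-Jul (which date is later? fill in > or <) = <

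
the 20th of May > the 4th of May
True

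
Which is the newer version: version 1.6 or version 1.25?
version 1.25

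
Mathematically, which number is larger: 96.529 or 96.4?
96.529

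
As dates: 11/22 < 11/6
False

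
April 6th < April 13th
True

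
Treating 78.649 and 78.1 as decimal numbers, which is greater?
78.649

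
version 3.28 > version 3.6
True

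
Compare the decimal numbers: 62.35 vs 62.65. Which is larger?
62.65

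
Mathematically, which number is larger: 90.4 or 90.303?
90.4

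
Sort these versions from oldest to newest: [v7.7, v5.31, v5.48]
[v5.31, v5.48, v7.7]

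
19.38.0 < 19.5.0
False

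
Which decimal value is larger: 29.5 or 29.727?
29.727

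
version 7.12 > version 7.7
True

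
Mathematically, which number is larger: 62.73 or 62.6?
62.73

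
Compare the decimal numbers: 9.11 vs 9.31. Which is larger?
9.31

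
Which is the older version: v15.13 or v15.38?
v15.13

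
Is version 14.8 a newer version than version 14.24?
No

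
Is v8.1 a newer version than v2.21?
Yes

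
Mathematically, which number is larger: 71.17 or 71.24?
71.24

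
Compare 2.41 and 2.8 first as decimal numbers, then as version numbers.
As decimals: 2.41 < 2.8. As versions: v2.41 > v2.8 (minor version 41 > 8).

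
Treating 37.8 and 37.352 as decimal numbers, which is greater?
37.8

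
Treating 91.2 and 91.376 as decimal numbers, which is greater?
91.376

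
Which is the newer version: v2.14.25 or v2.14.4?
v2.14.25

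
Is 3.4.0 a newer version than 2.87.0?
Yes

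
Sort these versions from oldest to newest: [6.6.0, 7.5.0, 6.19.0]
[6.6.0, 6.19.0, 7.5.0]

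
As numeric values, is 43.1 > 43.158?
False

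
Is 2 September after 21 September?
No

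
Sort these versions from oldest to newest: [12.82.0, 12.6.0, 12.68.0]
[12.6.0, 12.68.0, 12.82.0]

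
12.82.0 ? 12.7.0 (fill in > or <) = >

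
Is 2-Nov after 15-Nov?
No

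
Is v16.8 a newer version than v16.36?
No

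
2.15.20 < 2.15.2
False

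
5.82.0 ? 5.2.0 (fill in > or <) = >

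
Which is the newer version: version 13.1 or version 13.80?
version 13.80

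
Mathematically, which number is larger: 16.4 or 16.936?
16.936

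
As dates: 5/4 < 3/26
False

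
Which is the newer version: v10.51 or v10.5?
v10.51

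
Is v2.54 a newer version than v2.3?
Yes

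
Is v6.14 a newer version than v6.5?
Yes. Version numbers are compared segment by segment as integers, not as decimals: minor version 14 > 5, so v6.14 > v6.5 (even though the decimal 6.14 < 6.5).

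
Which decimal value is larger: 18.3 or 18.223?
18.3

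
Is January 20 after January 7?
Yes. Day 20 comes after day 7 in January — this is a date comparison, not a decimal one (the decimal 1.20 would be smaller than 1.7).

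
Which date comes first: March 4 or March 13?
March 4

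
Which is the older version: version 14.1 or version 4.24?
version 4.24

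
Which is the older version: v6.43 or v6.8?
v6.8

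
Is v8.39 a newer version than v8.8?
Yes. Version numbers are compared segment by segment as integers, not as decimals: minor version 39 > 8, so v8.39 > v8.8 (even though the decimal 8.39 < 8.8).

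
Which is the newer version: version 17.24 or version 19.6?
version 19.6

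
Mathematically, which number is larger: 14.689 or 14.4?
14.689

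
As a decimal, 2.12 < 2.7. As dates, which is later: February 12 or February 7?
February 12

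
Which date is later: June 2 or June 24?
June 24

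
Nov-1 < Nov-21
True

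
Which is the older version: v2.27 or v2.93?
v2.27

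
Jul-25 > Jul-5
True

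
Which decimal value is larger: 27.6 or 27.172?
27.6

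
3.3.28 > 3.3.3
True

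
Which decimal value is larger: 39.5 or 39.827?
39.827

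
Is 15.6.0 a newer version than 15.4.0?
Yes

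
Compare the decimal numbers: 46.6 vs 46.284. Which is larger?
46.6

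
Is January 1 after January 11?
No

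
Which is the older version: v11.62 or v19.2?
v11.62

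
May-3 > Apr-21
True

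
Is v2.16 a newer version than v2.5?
Yes. Version numbers are compared segment by segment as integers, not as decimals: minor version 16 > 5, so v2.16 > v2.5 (even though the decimal 2.16 < 2.5).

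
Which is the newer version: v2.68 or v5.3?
v5.3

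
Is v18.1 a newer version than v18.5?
No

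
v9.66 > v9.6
True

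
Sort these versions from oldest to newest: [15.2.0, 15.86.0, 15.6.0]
[15.2.0, 15.6.0, 15.86.0]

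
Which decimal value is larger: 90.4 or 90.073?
90.4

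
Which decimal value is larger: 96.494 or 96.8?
96.8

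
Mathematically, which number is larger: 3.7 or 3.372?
3.7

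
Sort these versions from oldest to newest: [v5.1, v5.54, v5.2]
[v5.1, v5.2, v5.54]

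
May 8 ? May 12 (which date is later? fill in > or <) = <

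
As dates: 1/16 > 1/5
True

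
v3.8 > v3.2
True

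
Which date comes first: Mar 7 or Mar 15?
Mar 7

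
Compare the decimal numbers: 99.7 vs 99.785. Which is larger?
99.785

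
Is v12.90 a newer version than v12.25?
Yes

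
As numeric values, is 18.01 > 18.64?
False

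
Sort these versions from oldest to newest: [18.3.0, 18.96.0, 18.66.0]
[18.3.0, 18.66.0, 18.96.0]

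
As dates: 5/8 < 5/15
True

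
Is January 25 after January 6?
Yes. Day 25 comes after day 6 in January — this is a date comparison, not a decimal one (the decimal 1.25 would be smaller than 1.6).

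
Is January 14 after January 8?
Yes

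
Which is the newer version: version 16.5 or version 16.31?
version 16.31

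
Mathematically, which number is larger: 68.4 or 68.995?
68.995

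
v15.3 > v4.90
True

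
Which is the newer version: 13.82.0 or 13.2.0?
13.82.0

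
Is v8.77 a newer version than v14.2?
No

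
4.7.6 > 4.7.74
False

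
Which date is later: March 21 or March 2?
March 21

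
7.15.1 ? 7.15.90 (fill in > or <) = <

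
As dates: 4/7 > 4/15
False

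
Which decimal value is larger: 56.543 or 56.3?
56.543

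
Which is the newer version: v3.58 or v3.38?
v3.58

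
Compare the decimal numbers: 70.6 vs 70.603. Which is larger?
70.603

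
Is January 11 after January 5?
Yes. Day 11 comes after day 5 in January — this is a date comparison, not a decimal one (the decimal 1.11 would be smaller than 1.5).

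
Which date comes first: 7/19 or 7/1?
7/1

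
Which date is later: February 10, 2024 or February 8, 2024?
February 10, 2024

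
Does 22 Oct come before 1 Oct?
No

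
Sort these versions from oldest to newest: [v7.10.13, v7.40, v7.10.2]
[v7.10.2, v7.10.13, v7.40]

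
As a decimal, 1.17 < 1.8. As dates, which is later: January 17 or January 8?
January 17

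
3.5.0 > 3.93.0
False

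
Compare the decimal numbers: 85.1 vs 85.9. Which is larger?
85.9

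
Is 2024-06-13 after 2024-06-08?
Yes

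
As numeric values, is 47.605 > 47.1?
True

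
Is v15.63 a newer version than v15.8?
Yes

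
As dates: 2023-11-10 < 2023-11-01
False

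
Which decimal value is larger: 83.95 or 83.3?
83.95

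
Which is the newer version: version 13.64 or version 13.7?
version 13.64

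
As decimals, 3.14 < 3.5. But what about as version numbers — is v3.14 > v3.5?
True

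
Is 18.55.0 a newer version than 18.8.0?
Yes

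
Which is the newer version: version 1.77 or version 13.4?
version 13.4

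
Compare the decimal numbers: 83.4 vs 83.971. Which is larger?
83.971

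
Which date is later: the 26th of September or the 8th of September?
the 26th of September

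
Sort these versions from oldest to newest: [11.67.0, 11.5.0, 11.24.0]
[11.5.0, 11.24.0, 11.67.0]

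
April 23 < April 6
False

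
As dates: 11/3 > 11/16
False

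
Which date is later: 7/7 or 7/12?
7/12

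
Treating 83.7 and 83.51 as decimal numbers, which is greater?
83.7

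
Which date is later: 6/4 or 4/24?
6/4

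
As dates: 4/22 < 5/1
True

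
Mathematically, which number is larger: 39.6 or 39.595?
39.6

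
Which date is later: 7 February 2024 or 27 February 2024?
27 February 2024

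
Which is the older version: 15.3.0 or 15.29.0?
15.3.0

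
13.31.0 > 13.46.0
False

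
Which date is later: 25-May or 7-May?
25-May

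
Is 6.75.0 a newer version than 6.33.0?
Yes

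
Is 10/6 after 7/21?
Yes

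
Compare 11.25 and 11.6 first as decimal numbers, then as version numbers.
As decimals: 11.25 < 11.6. As versions: v11.25 > v11.6 (minor version 25 > 6).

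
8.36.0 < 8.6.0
False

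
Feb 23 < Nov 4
True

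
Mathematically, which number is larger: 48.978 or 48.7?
48.978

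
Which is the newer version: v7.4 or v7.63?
v7.63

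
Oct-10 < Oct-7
False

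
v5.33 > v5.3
True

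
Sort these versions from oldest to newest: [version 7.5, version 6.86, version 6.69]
[version 6.69, version 6.86, version 7.5]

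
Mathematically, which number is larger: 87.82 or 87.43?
87.82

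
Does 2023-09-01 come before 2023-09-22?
Yes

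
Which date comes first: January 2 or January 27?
January 2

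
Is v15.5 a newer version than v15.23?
No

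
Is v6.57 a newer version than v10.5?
No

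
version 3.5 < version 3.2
False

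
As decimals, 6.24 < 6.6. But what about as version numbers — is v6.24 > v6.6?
True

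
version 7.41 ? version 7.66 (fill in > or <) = <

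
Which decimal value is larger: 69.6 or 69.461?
69.6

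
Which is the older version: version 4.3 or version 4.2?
version 4.2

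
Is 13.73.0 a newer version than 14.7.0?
No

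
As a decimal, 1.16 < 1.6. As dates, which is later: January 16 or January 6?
January 16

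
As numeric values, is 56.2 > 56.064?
True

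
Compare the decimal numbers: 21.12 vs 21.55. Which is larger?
21.55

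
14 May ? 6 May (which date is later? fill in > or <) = >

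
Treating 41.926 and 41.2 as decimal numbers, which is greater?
41.926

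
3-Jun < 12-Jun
True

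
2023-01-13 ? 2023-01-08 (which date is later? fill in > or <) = >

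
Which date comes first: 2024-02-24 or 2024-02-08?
2024-02-08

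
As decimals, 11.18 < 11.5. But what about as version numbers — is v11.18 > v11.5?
True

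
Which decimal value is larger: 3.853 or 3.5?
3.853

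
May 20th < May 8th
False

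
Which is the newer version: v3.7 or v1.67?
v3.7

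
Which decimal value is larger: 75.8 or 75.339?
75.8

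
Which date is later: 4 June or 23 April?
4 June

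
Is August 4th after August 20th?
No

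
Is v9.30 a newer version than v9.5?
Yes. Version numbers are compared segment by segment as integers, not as decimals: minor version 30 > 5, so v9.30 > v9.5 (even though the decimal 9.30 < 9.5).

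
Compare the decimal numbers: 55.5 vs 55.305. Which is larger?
55.5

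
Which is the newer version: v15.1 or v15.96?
v15.96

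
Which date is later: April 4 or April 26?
April 26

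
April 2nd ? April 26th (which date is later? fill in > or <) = <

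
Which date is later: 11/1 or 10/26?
11/1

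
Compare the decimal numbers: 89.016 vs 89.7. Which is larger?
89.7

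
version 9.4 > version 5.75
True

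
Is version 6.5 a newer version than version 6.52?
No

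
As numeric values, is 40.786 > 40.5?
True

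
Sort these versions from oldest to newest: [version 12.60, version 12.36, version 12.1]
[version 12.1, version 12.36, version 12.60]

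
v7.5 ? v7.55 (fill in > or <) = <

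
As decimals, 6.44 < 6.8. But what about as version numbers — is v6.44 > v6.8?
True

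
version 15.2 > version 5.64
True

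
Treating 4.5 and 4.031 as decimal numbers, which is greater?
4.5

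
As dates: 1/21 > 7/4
False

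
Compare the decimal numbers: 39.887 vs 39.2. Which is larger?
39.887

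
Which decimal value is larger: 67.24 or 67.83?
67.83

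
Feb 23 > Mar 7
False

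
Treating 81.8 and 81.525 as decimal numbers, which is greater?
81.8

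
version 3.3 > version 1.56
True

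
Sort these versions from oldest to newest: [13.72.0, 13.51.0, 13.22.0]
[13.22.0, 13.51.0, 13.72.0]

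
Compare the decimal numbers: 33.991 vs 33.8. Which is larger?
33.991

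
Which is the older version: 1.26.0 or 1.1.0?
1.1.0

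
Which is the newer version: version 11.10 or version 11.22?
version 11.22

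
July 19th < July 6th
False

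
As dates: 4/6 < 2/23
False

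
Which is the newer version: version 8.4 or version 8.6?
version 8.6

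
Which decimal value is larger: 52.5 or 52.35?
52.5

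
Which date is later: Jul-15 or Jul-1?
Jul-15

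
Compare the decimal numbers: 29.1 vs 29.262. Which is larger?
29.262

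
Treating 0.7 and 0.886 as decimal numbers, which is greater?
0.886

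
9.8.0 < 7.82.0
False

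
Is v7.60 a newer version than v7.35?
Yes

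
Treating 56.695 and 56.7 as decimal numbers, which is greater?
56.7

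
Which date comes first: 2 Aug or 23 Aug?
2 Aug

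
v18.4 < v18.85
True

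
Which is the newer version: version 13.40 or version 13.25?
version 13.40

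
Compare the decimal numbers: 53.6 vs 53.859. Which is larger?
53.859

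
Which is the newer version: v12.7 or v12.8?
v12.8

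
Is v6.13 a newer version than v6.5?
Yes. Version numbers are compared segment by segment as integers, not as decimals: minor version 13 > 5, so v6.13 > v6.5 (even though the decimal 6.13 < 6.5).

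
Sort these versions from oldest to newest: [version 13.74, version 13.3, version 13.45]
[version 13.3, version 13.45, version 13.74]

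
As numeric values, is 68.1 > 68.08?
True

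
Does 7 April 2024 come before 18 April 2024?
Yes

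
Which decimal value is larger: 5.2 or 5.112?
5.2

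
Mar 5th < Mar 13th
True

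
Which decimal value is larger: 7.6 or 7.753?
7.753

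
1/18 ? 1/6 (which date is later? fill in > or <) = >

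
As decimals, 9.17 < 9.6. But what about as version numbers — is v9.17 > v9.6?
True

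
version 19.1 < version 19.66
True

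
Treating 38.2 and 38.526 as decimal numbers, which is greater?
38.526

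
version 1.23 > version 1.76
False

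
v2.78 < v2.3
False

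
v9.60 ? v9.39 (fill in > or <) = >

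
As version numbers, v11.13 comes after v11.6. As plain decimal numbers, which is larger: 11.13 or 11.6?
11.6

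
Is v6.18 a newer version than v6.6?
Yes. Version numbers are compared segment by segment as integers, not as decimals: minor version 18 > 6, so v6.18 > v6.6 (even though the decimal 6.18 < 6.6).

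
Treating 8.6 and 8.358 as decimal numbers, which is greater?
8.6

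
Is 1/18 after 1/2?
Yes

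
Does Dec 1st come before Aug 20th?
No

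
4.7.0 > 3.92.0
True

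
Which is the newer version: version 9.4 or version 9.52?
version 9.52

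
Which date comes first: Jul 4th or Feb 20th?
Feb 20th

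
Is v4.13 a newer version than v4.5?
Yes. Version numbers are compared segment by segment as integers, not as decimals: minor version 13 > 5, so v4.13 > v4.5 (even though the decimal 4.13 < 4.5).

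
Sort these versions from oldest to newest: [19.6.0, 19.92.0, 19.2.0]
[19.2.0, 19.6.0, 19.92.0]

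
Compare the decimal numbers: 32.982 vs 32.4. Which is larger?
32.982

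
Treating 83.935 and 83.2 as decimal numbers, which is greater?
83.935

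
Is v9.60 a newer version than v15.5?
No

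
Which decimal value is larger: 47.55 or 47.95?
47.95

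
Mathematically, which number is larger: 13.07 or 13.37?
13.37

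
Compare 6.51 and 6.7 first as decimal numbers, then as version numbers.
As decimals: 6.51 < 6.7. As versions: v6.51 > v6.7 (minor version 51 > 7).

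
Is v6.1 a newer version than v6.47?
No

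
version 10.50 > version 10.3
True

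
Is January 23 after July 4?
No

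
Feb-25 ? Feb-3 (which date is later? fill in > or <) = >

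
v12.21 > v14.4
False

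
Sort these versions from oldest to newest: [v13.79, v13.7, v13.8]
[v13.7, v13.8, v13.79]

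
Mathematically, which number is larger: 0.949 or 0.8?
0.949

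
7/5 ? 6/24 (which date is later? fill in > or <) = >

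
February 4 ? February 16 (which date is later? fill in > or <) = <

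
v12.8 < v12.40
True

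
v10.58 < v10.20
False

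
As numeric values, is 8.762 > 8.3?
True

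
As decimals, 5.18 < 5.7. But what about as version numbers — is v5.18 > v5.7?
True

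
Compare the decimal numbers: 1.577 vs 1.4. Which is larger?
1.577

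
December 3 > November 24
True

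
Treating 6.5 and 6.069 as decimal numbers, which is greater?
6.5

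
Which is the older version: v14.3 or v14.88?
v14.3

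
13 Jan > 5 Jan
True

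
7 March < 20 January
False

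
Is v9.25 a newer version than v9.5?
Yes. Version numbers are compared segment by segment as integers, not as decimals: minor version 25 > 5, so v9.25 > v9.5 (even though the decimal 9.25 < 9.5).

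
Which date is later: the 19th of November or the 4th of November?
the 19th of November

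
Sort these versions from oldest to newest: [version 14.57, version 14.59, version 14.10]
[version 14.10, version 14.57, version 14.59]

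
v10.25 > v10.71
False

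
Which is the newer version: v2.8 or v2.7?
v2.8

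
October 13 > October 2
True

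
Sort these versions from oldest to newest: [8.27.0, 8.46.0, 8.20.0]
[8.20.0, 8.27.0, 8.46.0]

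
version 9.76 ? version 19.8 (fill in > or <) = <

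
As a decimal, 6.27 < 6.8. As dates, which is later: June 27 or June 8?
June 27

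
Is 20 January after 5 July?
No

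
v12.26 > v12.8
True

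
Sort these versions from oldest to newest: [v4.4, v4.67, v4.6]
[v4.4, v4.6, v4.67]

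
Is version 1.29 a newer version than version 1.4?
Yes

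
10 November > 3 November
True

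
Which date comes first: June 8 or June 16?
June 8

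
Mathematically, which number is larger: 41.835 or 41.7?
41.835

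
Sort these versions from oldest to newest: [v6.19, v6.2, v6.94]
[v6.2, v6.19, v6.94]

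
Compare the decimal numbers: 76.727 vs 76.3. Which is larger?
76.727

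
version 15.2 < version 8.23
False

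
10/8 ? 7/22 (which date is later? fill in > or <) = >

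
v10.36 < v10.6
False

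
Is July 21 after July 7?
Yes. Day 21 comes after day 7 in July — this is a date comparison, not a decimal one (the decimal 7.21 would be smaller than 7.7).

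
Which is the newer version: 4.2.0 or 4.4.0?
4.4.0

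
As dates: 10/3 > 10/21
False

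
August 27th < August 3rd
False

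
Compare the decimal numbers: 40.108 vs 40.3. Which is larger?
40.3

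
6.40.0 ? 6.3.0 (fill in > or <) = >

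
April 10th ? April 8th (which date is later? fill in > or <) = >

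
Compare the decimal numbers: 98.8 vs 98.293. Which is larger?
98.8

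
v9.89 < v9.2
False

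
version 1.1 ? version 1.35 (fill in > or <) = <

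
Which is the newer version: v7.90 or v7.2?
v7.90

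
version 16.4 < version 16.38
True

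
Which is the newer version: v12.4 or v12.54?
v12.54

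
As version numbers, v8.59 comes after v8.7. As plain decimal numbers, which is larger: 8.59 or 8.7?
8.7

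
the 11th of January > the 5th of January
True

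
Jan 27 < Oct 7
True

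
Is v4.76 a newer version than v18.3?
No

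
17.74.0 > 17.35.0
True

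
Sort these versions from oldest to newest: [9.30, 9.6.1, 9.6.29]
[9.6.1, 9.6.29, 9.30]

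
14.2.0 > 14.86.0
False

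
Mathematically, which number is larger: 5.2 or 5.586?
5.586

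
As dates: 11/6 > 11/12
False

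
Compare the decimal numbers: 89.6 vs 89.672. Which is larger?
89.672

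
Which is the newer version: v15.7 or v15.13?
v15.13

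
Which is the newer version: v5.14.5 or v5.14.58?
v5.14.58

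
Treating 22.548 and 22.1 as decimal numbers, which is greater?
22.548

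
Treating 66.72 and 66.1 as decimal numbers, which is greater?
66.72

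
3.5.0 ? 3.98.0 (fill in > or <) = <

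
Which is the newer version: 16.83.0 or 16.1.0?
16.83.0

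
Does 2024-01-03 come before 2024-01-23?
Yes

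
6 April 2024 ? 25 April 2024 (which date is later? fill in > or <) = <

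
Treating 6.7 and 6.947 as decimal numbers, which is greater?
6.947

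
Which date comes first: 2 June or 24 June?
2 June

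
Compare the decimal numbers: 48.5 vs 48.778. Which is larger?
48.778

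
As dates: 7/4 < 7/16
True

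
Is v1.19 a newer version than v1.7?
Yes. Version numbers are compared segment by segment as integers, not as decimals: minor version 19 > 7, so v1.19 > v1.7 (even though the decimal 1.19 < 1.7).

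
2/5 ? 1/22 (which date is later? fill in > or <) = >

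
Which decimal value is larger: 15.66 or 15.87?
15.87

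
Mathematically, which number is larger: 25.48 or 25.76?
25.76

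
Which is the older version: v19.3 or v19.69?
v19.3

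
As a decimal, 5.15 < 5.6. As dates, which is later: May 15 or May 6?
May 15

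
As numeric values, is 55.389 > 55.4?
False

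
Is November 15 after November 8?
Yes. Day 15 comes after day 8 in November — this is a date comparison, not a decimal one (the decimal 11.15 would be smaller than 11.8).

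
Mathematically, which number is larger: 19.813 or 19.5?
19.813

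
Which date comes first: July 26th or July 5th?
July 5th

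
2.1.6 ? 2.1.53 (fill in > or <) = <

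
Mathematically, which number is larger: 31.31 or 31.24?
31.31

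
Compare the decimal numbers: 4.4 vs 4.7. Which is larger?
4.7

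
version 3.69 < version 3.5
False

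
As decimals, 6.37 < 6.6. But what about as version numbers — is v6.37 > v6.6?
True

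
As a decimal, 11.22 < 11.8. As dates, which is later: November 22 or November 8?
November 22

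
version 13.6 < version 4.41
False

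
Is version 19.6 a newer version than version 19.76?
No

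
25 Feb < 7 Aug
True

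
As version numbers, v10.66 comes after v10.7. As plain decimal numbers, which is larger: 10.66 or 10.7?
10.7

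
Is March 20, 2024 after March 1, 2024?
Yes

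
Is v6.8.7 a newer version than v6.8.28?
No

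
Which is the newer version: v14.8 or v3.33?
v14.8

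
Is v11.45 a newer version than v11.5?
Yes. Version numbers are compared segment by segment as integers, not as decimals: minor version 45 > 5, so v11.45 > v11.5 (even though the decimal 11.45 < 11.5).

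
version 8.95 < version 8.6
False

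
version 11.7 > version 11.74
False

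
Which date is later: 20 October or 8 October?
20 October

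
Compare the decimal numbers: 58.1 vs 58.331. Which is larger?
58.331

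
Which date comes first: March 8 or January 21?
January 21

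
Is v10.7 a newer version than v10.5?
Yes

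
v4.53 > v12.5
False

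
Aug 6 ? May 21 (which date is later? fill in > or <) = >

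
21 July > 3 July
True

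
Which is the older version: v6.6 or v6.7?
v6.6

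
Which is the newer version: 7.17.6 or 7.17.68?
7.17.68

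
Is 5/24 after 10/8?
No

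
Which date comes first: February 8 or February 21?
February 8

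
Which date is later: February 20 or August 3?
August 3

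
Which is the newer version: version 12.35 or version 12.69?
version 12.69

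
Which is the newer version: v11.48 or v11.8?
v11.48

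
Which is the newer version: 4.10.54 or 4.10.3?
4.10.54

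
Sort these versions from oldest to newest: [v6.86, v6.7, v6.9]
[v6.7, v6.9, v6.86]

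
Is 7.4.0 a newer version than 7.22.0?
No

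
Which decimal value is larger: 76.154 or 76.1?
76.154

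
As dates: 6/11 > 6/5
True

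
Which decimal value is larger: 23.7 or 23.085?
23.7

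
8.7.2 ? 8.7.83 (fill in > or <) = <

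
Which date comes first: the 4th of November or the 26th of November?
the 4th of November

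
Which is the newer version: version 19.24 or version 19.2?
version 19.24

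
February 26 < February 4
False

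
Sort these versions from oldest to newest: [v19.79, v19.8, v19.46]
[v19.8, v19.46, v19.79]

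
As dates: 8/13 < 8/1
False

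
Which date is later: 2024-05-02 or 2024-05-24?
2024-05-24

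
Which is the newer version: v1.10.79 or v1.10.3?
v1.10.79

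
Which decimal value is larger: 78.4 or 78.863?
78.863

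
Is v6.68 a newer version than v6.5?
Yes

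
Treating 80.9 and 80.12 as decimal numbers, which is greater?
80.9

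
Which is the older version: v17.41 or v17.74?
v17.41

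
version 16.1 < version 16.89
True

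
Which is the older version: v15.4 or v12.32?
v12.32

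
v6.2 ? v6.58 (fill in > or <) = <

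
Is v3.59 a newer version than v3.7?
Yes. Version numbers are compared segment by segment as integers, not as decimals: minor version 59 > 7, so v3.59 > v3.7 (even though the decimal 3.59 < 3.7).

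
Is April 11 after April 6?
Yes. Day 11 comes after day 6 in April — this is a date comparison, not a decimal one (the decimal 4.11 would be smaller than 4.6).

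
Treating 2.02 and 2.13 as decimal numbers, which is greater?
2.13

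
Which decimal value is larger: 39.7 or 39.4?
39.7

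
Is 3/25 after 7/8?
No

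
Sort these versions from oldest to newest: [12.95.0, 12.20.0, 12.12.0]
[12.12.0, 12.20.0, 12.95.0]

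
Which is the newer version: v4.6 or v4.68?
v4.68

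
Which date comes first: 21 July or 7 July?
7 July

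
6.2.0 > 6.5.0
False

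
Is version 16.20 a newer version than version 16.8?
Yes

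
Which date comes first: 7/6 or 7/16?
7/6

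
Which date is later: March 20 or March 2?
March 20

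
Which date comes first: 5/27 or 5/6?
5/6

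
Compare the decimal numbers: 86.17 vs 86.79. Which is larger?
86.79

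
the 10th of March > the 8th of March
True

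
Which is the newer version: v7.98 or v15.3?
v15.3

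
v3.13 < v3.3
False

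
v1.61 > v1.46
True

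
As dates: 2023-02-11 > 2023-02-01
True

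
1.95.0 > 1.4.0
True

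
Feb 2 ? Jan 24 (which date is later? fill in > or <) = >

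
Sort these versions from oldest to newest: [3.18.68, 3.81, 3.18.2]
[3.18.2, 3.18.68, 3.81]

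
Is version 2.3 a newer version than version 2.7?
No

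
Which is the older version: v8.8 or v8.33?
v8.8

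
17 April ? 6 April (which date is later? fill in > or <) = >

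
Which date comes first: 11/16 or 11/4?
11/4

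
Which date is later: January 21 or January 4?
January 21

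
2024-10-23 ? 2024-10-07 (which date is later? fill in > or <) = >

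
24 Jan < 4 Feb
True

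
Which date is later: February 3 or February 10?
February 10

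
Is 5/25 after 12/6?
No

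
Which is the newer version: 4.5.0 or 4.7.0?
4.7.0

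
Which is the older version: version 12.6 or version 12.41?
version 12.6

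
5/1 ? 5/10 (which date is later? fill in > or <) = <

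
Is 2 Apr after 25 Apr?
No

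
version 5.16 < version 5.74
True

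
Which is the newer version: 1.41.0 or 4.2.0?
4.2.0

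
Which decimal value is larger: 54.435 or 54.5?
54.5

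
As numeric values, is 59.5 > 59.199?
True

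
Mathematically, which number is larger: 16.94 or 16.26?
16.94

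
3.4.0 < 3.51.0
True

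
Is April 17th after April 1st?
Yes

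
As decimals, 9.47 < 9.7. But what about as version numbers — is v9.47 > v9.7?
True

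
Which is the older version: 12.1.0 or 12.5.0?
12.1.0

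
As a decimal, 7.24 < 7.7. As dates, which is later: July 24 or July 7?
July 24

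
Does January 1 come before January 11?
Yes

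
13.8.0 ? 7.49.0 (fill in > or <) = >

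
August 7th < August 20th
True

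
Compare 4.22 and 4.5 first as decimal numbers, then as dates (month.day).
As decimals: 4.22 < 4.5. As dates: 4/22 is later than 4/5 (day 22 > day 5).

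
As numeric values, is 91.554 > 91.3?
True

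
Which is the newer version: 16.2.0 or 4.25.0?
16.2.0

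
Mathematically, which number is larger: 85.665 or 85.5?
85.665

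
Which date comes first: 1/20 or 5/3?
1/20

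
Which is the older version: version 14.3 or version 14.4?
version 14.3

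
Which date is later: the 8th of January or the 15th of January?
the 15th of January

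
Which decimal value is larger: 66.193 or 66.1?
66.193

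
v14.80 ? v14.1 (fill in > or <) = >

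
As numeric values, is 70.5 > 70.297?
True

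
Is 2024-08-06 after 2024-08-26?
No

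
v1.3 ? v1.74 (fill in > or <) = <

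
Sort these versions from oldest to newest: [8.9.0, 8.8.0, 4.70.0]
[4.70.0, 8.8.0, 8.9.0]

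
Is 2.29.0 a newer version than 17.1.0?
No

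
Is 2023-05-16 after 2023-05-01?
Yes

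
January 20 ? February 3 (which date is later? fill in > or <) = <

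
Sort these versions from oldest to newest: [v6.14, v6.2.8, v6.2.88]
[v6.2.8, v6.2.88, v6.14]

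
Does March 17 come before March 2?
No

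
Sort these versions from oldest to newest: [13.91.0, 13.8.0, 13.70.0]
[13.8.0, 13.70.0, 13.91.0]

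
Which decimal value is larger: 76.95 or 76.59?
76.95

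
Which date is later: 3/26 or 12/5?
12/5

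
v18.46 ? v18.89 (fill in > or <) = <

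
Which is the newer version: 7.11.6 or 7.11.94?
7.11.94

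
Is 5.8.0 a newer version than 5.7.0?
Yes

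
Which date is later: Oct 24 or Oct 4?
Oct 24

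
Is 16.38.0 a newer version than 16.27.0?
Yes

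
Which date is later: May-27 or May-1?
May-27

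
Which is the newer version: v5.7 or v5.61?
v5.61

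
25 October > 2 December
False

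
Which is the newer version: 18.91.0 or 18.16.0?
18.91.0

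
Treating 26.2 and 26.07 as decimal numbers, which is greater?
26.2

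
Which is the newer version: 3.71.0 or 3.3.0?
3.71.0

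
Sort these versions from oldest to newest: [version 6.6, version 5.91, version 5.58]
[version 5.58, version 5.91, version 6.6]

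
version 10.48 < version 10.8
False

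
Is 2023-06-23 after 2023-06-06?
Yes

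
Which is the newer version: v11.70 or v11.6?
v11.70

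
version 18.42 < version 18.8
False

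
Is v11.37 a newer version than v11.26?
Yes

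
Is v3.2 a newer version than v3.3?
No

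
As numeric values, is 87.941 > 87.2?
True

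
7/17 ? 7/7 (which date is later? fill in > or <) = >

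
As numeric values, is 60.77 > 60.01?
True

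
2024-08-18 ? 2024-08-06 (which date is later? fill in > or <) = >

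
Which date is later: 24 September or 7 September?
24 September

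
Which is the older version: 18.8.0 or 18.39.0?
18.8.0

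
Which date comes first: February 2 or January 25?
January 25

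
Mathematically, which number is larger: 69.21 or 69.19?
69.21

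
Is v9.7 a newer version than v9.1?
Yes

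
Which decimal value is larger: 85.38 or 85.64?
85.64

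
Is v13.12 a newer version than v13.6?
Yes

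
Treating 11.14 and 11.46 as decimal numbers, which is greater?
11.46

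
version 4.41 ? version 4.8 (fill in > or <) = >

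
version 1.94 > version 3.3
False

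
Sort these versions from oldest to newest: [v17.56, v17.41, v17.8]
[v17.8, v17.41, v17.56]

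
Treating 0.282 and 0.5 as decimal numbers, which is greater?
0.5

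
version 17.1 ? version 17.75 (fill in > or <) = <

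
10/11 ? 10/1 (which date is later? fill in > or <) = >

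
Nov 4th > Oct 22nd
True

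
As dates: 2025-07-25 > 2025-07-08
True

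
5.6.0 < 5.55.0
True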